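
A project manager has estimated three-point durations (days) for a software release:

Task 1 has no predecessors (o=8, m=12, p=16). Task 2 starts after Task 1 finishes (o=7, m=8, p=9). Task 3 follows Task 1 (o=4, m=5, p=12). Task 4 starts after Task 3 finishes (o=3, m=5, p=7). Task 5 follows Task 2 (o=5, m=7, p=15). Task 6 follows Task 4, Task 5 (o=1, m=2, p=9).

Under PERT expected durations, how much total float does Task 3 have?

5 days

te_Task 1 = (8 + 4·12 + 16)/6 = 72/6 = 12
te_Task 2 = (7 + 4·8 + 9)/6 = 48/6 = 8
te_Task 3 = (4 + 4·5 + 12)/6 = 36/6 = 6
te_Task 4 = (3 + 4·5 + 7)/6 = 30/6 = 5
te_Task 5 = (5 + 4·7 + 15)/6 = 48/6 = 8
te_Task 6 = (1 + 4·2 + 9)/6 = 18/6 = 3

Forward pass:
ES_Task 1 = 0; EF_Task 1 = 12
ES_Task 2 = 12; EF_Task 2 = 12+8 = 20
ES_Task 3 = 12; EF_Task 3 = 12+6 = 18
ES_Task 4 = 18; EF_Task 4 = 18+5 = 23
ES_Task 5 = 20; EF_Task 5 = 20+8 = 28
ES_Task 6 = max(EF_Task 4=23, EF_Task 5=28) = 28; EF_Task 6 = 28+3 = 31
Expected project duration μ = 31 days. Critical path: Task 1 → Task 2 → Task 5 → Task 6.

Backward pass:
LF_Task 6 = 31; LS_Task 6 = 31−3 = 28
LF_Task 5 = LS_Task 6 = 28; LS_Task 5 = 28−8 = 20
LF_Task 4 = LS_Task 6 = 28; LS_Task 4 = 28−5 = 23
LF_Task 3 = LS_Task 4 = 23; LS_Task 3 = 23−6 = 17
LF_Task 2 = LS_Task 5 = 20; LS_Task 2 = 20−8 = 12
LF_Task 1 = min(LS_Task 2=12, LS_Task 3=17) = 12; LS_Task 1 = 12−12 = 0
Slack_Task 3 = LS_Task 3 − ES_Task 3 = 17 − 12 = 5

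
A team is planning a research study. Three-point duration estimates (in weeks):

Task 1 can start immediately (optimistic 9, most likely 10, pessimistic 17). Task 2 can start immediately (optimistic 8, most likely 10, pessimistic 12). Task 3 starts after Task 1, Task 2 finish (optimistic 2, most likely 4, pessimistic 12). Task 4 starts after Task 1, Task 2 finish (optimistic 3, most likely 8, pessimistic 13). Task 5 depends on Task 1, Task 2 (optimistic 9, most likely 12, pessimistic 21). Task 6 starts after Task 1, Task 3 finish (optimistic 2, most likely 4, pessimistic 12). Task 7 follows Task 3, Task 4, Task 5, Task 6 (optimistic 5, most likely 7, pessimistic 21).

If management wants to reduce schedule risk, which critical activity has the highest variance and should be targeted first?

Task 7

te_Task 1 = (9 + 4·10 + 17)/6 = 66/6 = 11; σ²_Task 1 = ((17−9)/6)² = 1.778
te_Task 2 = (8 + 4·10 + 12)/6 = 60/6 = 10; σ²_Task 2 = ((12−8)/6)² = 0.444
te_Task 3 = (2 + 4·4 + 12)/6 = 30/6 = 5; σ²_Task 3 = ((12−2)/6)² = 2.778
te_Task 4 = (3 + 4·8 + 13)/6 = 48/6 = 8; σ²_Task 4 = ((13−3)/6)² = 2.778
te_Task 5 = (9 + 4·12 + 21)/6 = 78/6 = 13; σ²_Task 5 = ((21−9)/6)² = 4.000
te_Task 6 = (2 + 4·4 + 12)/6 = 30/6 = 5; σ²_Task 6 = ((12−2)/6)² = 2.778
te_Task 7 = (5 + 4·7 + 21)/6 = 54/6 = 9; σ²_Task 7 = ((21−5)/6)² = 7.111

Forward pass:
ES_Task 1 = 0; EF_Task 1 = 11
ES_Task 2 = 0; EF_Task 2 = 10
ES_Task 3 = max(EF_Task 1=11, EF_Task 2=10) = 11; EF_Task 3 = 11+5 = 16
ES_Task 4 = max(EF_Task 1=11, EF_Task 2=10) = 11; EF_Task 4 = 11+8 = 19
ES_Task 5 = max(EF_Task 1=11, EF_Task 2=10) = 11; EF_Task 5 = 11+13 = 24
ES_Task 6 = max(EF_Task 1=11, EF_Task 3=16) = 16; EF_Task 6 = 16+5 = 21
ES_Task 7 = max(EF_Task 3=16, EF_Task 4=19, EF_Task 5=24, EF_Task 6=21) = 24; EF_Task 7 = 24+9 = 33
Expected project duration μ = 33 weeks. Critical path: Task 1 → Task 5 → Task 7.

Variances on critical path: σ²_Task 1=1.778, σ²_Task 5=4.000, σ²_Task 7=7.111.
Largest is σ²_Task 7 = 7.111.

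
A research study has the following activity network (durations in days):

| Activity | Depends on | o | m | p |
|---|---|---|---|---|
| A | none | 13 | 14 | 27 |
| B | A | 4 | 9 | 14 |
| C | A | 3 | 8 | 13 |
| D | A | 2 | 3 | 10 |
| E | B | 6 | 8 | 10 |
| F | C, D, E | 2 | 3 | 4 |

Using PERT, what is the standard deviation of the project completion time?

te_A = (13 + 4·14 + 27)/6 = 96/6 = 16; σ²_A = ((27−13)/6)² = 5.444
te_B = (4 + 4·9 + 14)/6 = 54/6 = 9; σ²_B = ((14−4)/6)² = 2.778
te_C = (3 + 4·8 + 13)/6 = 48/6 = 8; σ²_C = ((13−3)/6)² = 2.778
te_D = (2 + 4·3 + 10)/6 = 24/6 = 4; σ²_D = ((10−2)/6)² = 1.778
te_E = (6 + 4·8 + 10)/6 = 48/6 = 8; σ²_E = ((10−6)/6)² = 0.444
te_F = (2 + 4·3 + 4)/6 = 18/6 = 3; σ²_F = ((4−2)/6)² = 0.111

Forward pass:
ES_A = 0; EF_A = 16
ES_B = 16; EF_B = 16+9 = 25
ES_C = 16; EF_C = 16+8 = 24
ES_D = 16; EF_D = 16+4 = 20
ES_E = 25; EF_E = 25+8 = 33
ES_F = max(EF_C=24, EF_D=20, EF_E=33) = 33; EF_F = 33+3 = 36
Expected project duration μ = 36 days. Critical path: A → B → E → F.

Variance along critical path = 5.444 + 2.778 + 0.444 + 0.111 = 8.778
σ = √8.778 = 2.963 days

2.96 days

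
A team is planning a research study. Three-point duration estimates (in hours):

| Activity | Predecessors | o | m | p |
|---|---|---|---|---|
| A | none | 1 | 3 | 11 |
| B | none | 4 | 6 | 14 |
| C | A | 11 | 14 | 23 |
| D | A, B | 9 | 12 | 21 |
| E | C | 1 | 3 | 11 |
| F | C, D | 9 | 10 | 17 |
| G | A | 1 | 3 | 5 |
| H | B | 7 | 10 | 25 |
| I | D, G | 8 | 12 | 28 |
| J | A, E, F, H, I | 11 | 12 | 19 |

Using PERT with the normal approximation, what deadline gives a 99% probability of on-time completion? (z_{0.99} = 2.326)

te_A = (1 + 4·3 + 11)/6 = 24/6 = 4; σ²_A = ((11−1)/6)² = 2.778
te_B = (4 + 4·6 + 14)/6 = 42/6 = 7; σ²_B = ((14−4)/6)² = 2.778
te_C = (11 + 4·14 + 23)/6 = 90/6 = 15; σ²_C = ((23−11)/6)² = 4.000
te_D = (9 + 4·12 + 21)/6 = 78/6 = 13; σ²_D = ((21−9)/6)² = 4.000
te_E = (1 + 4·3 + 11)/6 = 24/6 = 4; σ²_E = ((11−1)/6)² = 2.778
te_F = (9 + 4·10 + 17)/6 = 66/6 = 11; σ²_F = ((17−9)/6)² = 1.778
te_G = (1 + 4·3 + 5)/6 = 18/6 = 3; σ²_G = ((5−1)/6)² = 0.444
te_H = (7 + 4·10 + 25)/6 = 72/6 = 12; σ²_H = ((25−7)/6)² = 9.000
te_I = (8 + 4·12 + 28)/6 = 84/6 = 14; σ²_I = ((28−8)/6)² = 11.111
te_J = (11 + 4·12 + 19)/6 = 78/6 = 13; σ²_J = ((19−11)/6)² = 1.778

Forward pass:
ES_A = 0; EF_A = 4
ES_B = 0; EF_B = 7
ES_C = 4; EF_C = 4+15 = 19
ES_D = max(EF_A=4, EF_B=7) = 7; EF_D = 7+13 = 20
ES_E = 19; EF_E = 19+4 = 23
ES_F = max(EF_C=19, EF_D=20) = 20; EF_F = 20+11 = 31
ES_G = 4; EF_G = 4+3 = 7
ES_H = 7; EF_H = 7+12 = 19
ES_I = max(EF_D=20, EF_G=7) = 20; EF_I = 20+14 = 34
ES_J = max(EF_A=4, EF_E=23, EF_F=31, EF_H=19, EF_I=34) = 34; EF_J = 34+13 = 47
Expected project duration μ = 47 hours. Critical path: B → D → I → J.

Variance along critical path = 2.778 + 4.000 + 11.111 + 1.778 = 19.667; σ = 4.435 hours.
D = μ + z·σ = 47 + 2.326·4.435 = 57.3 hours

57.3 hours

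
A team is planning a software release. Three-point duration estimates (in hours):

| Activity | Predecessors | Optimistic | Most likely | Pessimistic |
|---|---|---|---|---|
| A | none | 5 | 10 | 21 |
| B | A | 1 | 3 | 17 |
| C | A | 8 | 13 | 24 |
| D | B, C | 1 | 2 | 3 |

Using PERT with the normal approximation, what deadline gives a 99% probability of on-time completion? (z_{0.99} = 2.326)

te_A = (5 + 4·10 + 21)/6 = 66/6 = 11; σ²_A = ((21−5)/6)² = 7.111
te_B = (1 + 4·3 + 17)/6 = 30/6 = 5; σ²_B = ((17−1)/6)² = 7.111
te_C = (8 + 4·13 + 24)/6 = 84/6 = 14; σ²_C = ((24−8)/6)² = 7.111
te_D = (1 + 4·2 + 3)/6 = 12/6 = 2; σ²_D = ((3−1)/6)² = 0.111

Forward pass:
ES_A = 0; EF_A = 11
ES_B = 11; EF_B = 11+5 = 16
ES_C = 11; EF_C = 11+14 = 25
ES_D = max(EF_B=16, EF_C=25) = 25; EF_D = 25+2 = 27
Expected project duration μ = 27 hours. Critical path: A → C → D.

Variance along critical path = 7.111 + 7.111 + 0.111 = 14.333; σ = 3.786 hours.
D = μ + z·σ = 27 + 2.326·3.786 = 35.8 hours

35.8 hours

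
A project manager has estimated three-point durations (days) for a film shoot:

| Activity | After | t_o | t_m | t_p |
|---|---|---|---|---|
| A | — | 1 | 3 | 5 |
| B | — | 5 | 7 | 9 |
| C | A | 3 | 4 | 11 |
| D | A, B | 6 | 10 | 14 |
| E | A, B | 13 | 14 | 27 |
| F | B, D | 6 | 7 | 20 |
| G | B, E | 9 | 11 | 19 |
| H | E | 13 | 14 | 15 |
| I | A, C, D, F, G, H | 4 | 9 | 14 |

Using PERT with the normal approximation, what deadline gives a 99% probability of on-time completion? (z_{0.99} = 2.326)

52.9 days

te_A = (1 + 4·3 + 5)/6 = 18/6 = 3; σ²_A = ((5−1)/6)² = 0.444
te_B = (5 + 4·7 + 9)/6 = 42/6 = 7; σ²_B = ((9−5)/6)² = 0.444
te_C = (3 + 4·4 + 11)/6 = 30/6 = 5; σ²_C = ((11−3)/6)² = 1.778
te_D = (6 + 4·10 + 14)/6 = 60/6 = 10; σ²_D = ((14−6)/6)² = 1.778
te_E = (13 + 4·14 + 27)/6 = 96/6 = 16; σ²_E = ((27−13)/6)² = 5.444
te_F = (6 + 4·7 + 20)/6 = 54/6 = 9; σ²_F = ((20−6)/6)² = 5.444
te_G = (9 + 4·11 + 19)/6 = 72/6 = 12; σ²_G = ((19−9)/6)² = 2.778
te_H = (13 + 4·14 + 15)/6 = 84/6 = 14; σ²_H = ((15−13)/6)² = 0.111
te_I = (4 + 4·9 + 14)/6 = 54/6 = 9; σ²_I = ((14−4)/6)² = 2.778

Forward pass:
ES_A = 0; EF_A = 3
ES_B = 0; EF_B = 7
ES_C = 3; EF_C = 3+5 = 8
ES_D = max(EF_A=3, EF_B=7) = 7; EF_D = 7+10 = 17
ES_E = max(EF_A=3, EF_B=7) = 7; EF_E = 7+16 = 23
ES_F = max(EF_B=7, EF_D=17) = 17; EF_F = 17+9 = 26
ES_G = max(EF_B=7, EF_E=23) = 23; EF_G = 23+12 = 35
ES_H = 23; EF_H = 23+14 = 37
ES_I = max(EF_A=3, EF_C=8, EF_D=17, EF_F=26, EF_G=35, EF_H=37) = 37; EF_I = 37+9 = 46
Expected project duration μ = 46 days. Critical path: B → E → H → I.

Variance along critical path = 0.444 + 5.444 + 0.111 + 2.778 = 8.778; σ = 2.963 days.
D = μ + z·σ = 46 + 2.326·2.963 = 52.9 days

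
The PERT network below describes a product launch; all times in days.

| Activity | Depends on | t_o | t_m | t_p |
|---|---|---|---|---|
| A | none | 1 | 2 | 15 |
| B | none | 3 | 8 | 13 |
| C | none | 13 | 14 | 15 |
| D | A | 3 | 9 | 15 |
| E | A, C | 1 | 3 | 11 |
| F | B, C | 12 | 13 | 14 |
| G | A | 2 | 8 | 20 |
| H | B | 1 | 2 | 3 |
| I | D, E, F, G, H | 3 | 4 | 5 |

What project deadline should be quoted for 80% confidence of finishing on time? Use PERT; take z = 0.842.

31.5 days

te_A = (1 + 4·2 + 15)/6 = 24/6 = 4; σ²_A = ((15−1)/6)² = 5.444
te_B = (3 + 4·8 + 13)/6 = 48/6 = 8; σ²_B = ((13−3)/6)² = 2.778
te_C = (13 + 4·14 + 15)/6 = 84/6 = 14; σ²_C = ((15−13)/6)² = 0.111
te_D = (3 + 4·9 + 15)/6 = 54/6 = 9; σ²_D = ((15−3)/6)² = 4.000
te_E = (1 + 4·3 + 11)/6 = 24/6 = 4; σ²_E = ((11−1)/6)² = 2.778
te_F = (12 + 4·13 + 14)/6 = 78/6 = 13; σ²_F = ((14−12)/6)² = 0.111
te_G = (2 + 4·8 + 20)/6 = 54/6 = 9; σ²_G = ((20−2)/6)² = 9.000
te_H = (1 + 4·2 + 3)/6 = 12/6 = 2; σ²_H = ((3−1)/6)² = 0.111
te_I = (3 + 4·4 + 5)/6 = 24/6 = 4; σ²_I = ((5−3)/6)² = 0.111

Forward pass:
ES_A = 0; EF_A = 4
ES_B = 0; EF_B = 8
ES_C = 0; EF_C = 14
ES_D = 4; EF_D = 4+9 = 13
ES_E = max(EF_A=4, EF_C=14) = 14; EF_E = 14+4 = 18
ES_F = max(EF_B=8, EF_C=14) = 14; EF_F = 14+13 = 27
ES_G = 4; EF_G = 4+9 = 13
ES_H = 8; EF_H = 8+2 = 10
ES_I = max(EF_D=13, EF_E=18, EF_F=27, EF_G=13, EF_H=10) = 27; EF_I = 27+4 = 31
Expected project duration μ = 31 days. Critical path: C → F → I.

Variance along critical path = 0.111 + 0.111 + 0.111 = 0.333; σ = 0.577 days.
D = μ + z·σ = 31 + 0.842·0.577 = 31.5 days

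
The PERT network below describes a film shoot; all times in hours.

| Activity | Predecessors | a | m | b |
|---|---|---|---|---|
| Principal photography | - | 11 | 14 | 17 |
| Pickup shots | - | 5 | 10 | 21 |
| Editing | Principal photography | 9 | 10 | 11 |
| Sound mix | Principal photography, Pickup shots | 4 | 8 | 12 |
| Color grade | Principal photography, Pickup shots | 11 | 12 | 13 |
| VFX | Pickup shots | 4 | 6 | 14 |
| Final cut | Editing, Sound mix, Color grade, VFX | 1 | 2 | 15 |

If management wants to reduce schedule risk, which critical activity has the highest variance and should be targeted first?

Final cut

te_Principal photography = (11 + 4·14 + 17)/6 = 84/6 = 14; σ²_Principal photography = ((17−11)/6)² = 1.000
te_Pickup shots = (5 + 4·10 + 21)/6 = 66/6 = 11; σ²_Pickup shots = ((21−5)/6)² = 7.111
te_Editing = (9 + 4·10 + 11)/6 = 60/6 = 10; σ²_Editing = ((11−9)/6)² = 0.111
te_Sound mix = (4 + 4·8 + 12)/6 = 48/6 = 8; σ²_Sound mix = ((12−4)/6)² = 1.778
te_Color grade = (11 + 4·12 + 13)/6 = 72/6 = 12; σ²_Color grade = ((13−11)/6)² = 0.111
te_VFX = (4 + 4·6 + 14)/6 = 42/6 = 7; σ²_VFX = ((14−4)/6)² = 2.778
te_Final cut = (1 + 4·2 + 15)/6 = 24/6 = 4; σ²_Final cut = ((15−1)/6)² = 5.444

Forward pass:
ES_Principal photography = 0; EF_Principal photography = 14
ES_Pickup shots = 0; EF_Pickup shots = 11
ES_Editing = 14; EF_Editing = 14+10 = 24
ES_Sound mix = max(EF_Principal photography=14, EF_Pickup shots=11) = 14; EF_Sound mix = 14+8 = 22
ES_Color grade = max(EF_Principal photography=14, EF_Pickup shots=11) = 14; EF_Color grade = 14+12 = 26
ES_VFX = 11; EF_VFX = 11+7 = 18
ES_Final cut = max(EF_Editing=24, EF_Sound mix=22, EF_Color grade=26, EF_VFX=18) = 26; EF_Final cut = 26+4 = 30
Expected project duration μ = 30 hours. Critical path: Principal photography → Color grade → Final cut.

Variances on critical path: σ²_Principal photography=1.000, σ²_Color grade=0.111, σ²_Final cut=5.444.
Largest is σ²_Final cut = 5.444.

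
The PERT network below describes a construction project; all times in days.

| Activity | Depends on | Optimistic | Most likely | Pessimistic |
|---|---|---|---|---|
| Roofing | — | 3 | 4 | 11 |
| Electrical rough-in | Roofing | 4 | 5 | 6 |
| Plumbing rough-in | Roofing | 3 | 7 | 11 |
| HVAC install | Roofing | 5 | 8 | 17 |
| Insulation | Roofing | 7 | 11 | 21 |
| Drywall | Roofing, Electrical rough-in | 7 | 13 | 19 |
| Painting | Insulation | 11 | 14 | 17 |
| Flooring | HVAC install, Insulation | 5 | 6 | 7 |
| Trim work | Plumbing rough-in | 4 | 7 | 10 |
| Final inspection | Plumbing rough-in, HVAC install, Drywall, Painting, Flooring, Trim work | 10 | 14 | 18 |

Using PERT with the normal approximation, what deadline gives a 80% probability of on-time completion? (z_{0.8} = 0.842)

te_Roofing = (3 + 4·4 + 11)/6 = 30/6 = 5; σ²_Roofing = ((11−3)/6)² = 1.778
te_Electrical rough-in = (4 + 4·5 + 6)/6 = 30/6 = 5; σ²_Electrical rough-in = ((6−4)/6)² = 0.111
te_Plumbing rough-in = (3 + 4·7 + 11)/6 = 42/6 = 7; σ²_Plumbing rough-in = ((11−3)/6)² = 1.778
te_HVAC install = (5 + 4·8 + 17)/6 = 54/6 = 9; σ²_HVAC install = ((17−5)/6)² = 4.000
te_Insulation = (7 + 4·11 + 21)/6 = 72/6 = 12; σ²_Insulation = ((21−7)/6)² = 5.444
te_Drywall = (7 + 4·13 + 19)/6 = 78/6 = 13; σ²_Drywall = ((19−7)/6)² = 4.000
te_Painting = (11 + 4·14 + 17)/6 = 84/6 = 14; σ²_Painting = ((17−11)/6)² = 1.000
te_Flooring = (5 + 4·6 + 7)/6 = 36/6 = 6; σ²_Flooring = ((7−5)/6)² = 0.111
te_Trim work = (4 + 4·7 + 10)/6 = 42/6 = 7; σ²_Trim work = ((10−4)/6)² = 1.000
te_Final inspection = (10 + 4·14 + 18)/6 = 84/6 = 14; σ²_Final inspection = ((18−10)/6)² = 1.778

Forward pass:
ES_Roofing = 0; EF_Roofing = 5
ES_Electrical rough-in = 5; EF_Electrical rough-in = 5+5 = 10
ES_Plumbing rough-in = 5; EF_Plumbing rough-in = 5+7 = 12
ES_HVAC install = 5; EF_HVAC install = 5+9 = 14
ES_Insulation = 5; EF_Insulation = 5+12 = 17
ES_Drywall = max(EF_Roofing=5, EF_Electrical rough-in=10) = 10; EF_Drywall = 10+13 = 23
ES_Painting = 17; EF_Painting = 17+14 = 31
ES_Flooring = max(EF_HVAC install=14, EF_Insulation=17) = 17; EF_Flooring = 17+6 = 23
ES_Trim work = 12; EF_Trim work = 12+7 = 19
ES_Final inspection = max(EF_Plumbing rough-in=12, EF_HVAC install=14, EF_Drywall=23, EF_Painting=31, EF_Flooring=23, EF_Trim work=19) = 31; EF_Final inspection = 31+14 = 45
Expected project duration μ = 45 days. Critical path: Roofing → Insulation → Painting → Final inspection.

Variance along critical path = 1.778 + 5.444 + 1.000 + 1.778 = 10.000; σ = 3.162 days.
D = μ + z·σ = 45 + 0.842·3.162 = 47.7 days

47.7 days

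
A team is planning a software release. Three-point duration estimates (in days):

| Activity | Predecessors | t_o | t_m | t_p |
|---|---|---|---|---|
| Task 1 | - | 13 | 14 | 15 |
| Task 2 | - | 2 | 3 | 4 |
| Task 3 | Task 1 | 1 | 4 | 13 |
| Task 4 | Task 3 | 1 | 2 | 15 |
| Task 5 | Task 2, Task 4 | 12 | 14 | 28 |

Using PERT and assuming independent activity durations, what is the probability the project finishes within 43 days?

0.836

te_Task 1 = (13 + 4·14 + 15)/6 = 84/6 = 14; σ²_Task 1 = ((15−13)/6)² = 0.111
te_Task 2 = (2 + 4·3 + 4)/6 = 18/6 = 3; σ²_Task 2 = ((4−2)/6)² = 0.111
te_Task 3 = (1 + 4·4 + 13)/6 = 30/6 = 5; σ²_Task 3 = ((13−1)/6)² = 4.000
te_Task 4 = (1 + 4·2 + 15)/6 = 24/6 = 4; σ²_Task 4 = ((15−1)/6)² = 5.444
te_Task 5 = (12 + 4·14 + 28)/6 = 96/6 = 16; σ²_Task 5 = ((28−12)/6)² = 7.111

Forward pass:
ES_Task 1 = 0; EF_Task 1 = 14
ES_Task 2 = 0; EF_Task 2 = 3
ES_Task 3 = 14; EF_Task 3 = 14+5 = 19
ES_Task 4 = 19; EF_Task 4 = 19+4 = 23
ES_Task 5 = max(EF_Task 2=3, EF_Task 4=23) = 23; EF_Task 5 = 23+16 = 39
Expected project duration μ = 39 days. Critical path: Task 1 → Task 3 → Task 4 → Task 5.

Variance along critical path = 0.111 + 4.000 + 5.444 + 7.111 = 16.667; σ = √16.667 = 4.082 days.
Z = (43 − 39) / 4.082 = 0.980
P(T ≤ 43) = Φ(0.980) ≈ 0.836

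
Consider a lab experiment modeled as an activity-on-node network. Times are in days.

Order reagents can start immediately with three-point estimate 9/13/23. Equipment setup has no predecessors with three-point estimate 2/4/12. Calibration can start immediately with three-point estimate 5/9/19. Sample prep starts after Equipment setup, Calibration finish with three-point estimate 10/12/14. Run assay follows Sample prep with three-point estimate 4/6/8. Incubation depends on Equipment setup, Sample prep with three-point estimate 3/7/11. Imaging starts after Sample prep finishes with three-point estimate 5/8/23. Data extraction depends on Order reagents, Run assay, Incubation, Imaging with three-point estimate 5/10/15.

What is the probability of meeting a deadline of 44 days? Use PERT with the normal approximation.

te_Order reagents = (9 + 4·13 + 23)/6 = 84/6 = 14; σ²_Order reagents = ((23−9)/6)² = 5.444
te_Equipment setup = (2 + 4·4 + 12)/6 = 30/6 = 5; σ²_Equipment setup = ((12−2)/6)² = 2.778
te_Calibration = (5 + 4·9 + 19)/6 = 60/6 = 10; σ²_Calibration = ((19−5)/6)² = 5.444
te_Sample prep = (10 + 4·12 + 14)/6 = 72/6 = 12; σ²_Sample prep = ((14−10)/6)² = 0.444
te_Run assay = (4 + 4·6 + 8)/6 = 36/6 = 6; σ²_Run assay = ((8−4)/6)² = 0.444
te_Incubation = (3 + 4·7 + 11)/6 = 42/6 = 7; σ²_Incubation = ((11−3)/6)² = 1.778
te_Imaging = (5 + 4·8 + 23)/6 = 60/6 = 10; σ²_Imaging = ((23−5)/6)² = 9.000
te_Data extraction = (5 + 4·10 + 15)/6 = 60/6 = 10; σ²_Data extraction = ((15−5)/6)² = 2.778

Forward pass:
ES_Order reagents = 0; EF_Order reagents = 14
ES_Equipment setup = 0; EF_Equipment setup = 5
ES_Calibration = 0; EF_Calibration = 10
ES_Sample prep = max(EF_Equipment setup=5, EF_Calibration=10) = 10; EF_Sample prep = 10+12 = 22
ES_Run assay = 22; EF_Run assay = 22+6 = 28
ES_Incubation = max(EF_Equipment setup=5, EF_Sample prep=22) = 22; EF_Incubation = 22+7 = 29
ES_Imaging = 22; EF_Imaging = 22+10 = 32
ES_Data extraction = max(EF_Order reagents=14, EF_Run assay=28, EF_Incubation=29, EF_Imaging=32) = 32; EF_Data extraction = 32+10 = 42
Expected project duration μ = 42 days. Critical path: Calibration → Sample prep → Imaging → Data extraction.

Variance along critical path = 5.444 + 0.444 + 9.000 + 2.778 = 17.667; σ = √17.667 = 4.203 days.
Z = (44 − 42) / 4.203 = 0.476
P(T ≤ 44) = Φ(0.476) ≈ 0.683

0.683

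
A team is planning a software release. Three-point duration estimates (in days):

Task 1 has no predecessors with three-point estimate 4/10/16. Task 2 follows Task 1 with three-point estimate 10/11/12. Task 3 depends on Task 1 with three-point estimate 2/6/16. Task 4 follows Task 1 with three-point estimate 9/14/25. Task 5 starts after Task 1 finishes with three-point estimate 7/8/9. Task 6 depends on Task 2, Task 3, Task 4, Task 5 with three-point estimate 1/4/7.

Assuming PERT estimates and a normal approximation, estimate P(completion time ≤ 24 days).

te_Task 1 = (4 + 4·10 + 16)/6 = 60/6 = 10; σ²_Task 1 = ((16−4)/6)² = 4.000
te_Task 2 = (10 + 4·11 + 12)/6 = 66/6 = 11; σ²_Task 2 = ((12−10)/6)² = 0.111
te_Task 3 = (2 + 4·6 + 16)/6 = 42/6 = 7; σ²_Task 3 = ((16−2)/6)² = 5.444
te_Task 4 = (9 + 4·14 + 25)/6 = 90/6 = 15; σ²_Task 4 = ((25−9)/6)² = 7.111
te_Task 5 = (7 + 4·8 + 9)/6 = 48/6 = 8; σ²_Task 5 = ((9−7)/6)² = 0.111
te_Task 6 = (1 + 4·4 + 7)/6 = 24/6 = 4; σ²_Task 6 = ((7−1)/6)² = 1.000

Forward pass:
ES_Task 1 = 0; EF_Task 1 = 10
ES_Task 2 = 10; EF_Task 2 = 10+11 = 21
ES_Task 3 = 10; EF_Task 3 = 10+7 = 17
ES_Task 4 = 10; EF_Task 4 = 10+15 = 25
ES_Task 5 = 10; EF_Task 5 = 10+8 = 18
ES_Task 6 = max(EF_Task 2=21, EF_Task 3=17, EF_Task 4=25, EF_Task 5=18) = 25; EF_Task 6 = 25+4 = 29
Expected project duration μ = 29 days. Critical path: Task 1 → Task 4 → Task 6.

Variance along critical path = 4.000 + 7.111 + 1.000 = 12.111; σ = √12.111 = 3.480 days.
Z = (24 − 29) / 3.480 = -1.437
P(T ≤ 24) = Φ(-1.437) ≈ 0.075

0.075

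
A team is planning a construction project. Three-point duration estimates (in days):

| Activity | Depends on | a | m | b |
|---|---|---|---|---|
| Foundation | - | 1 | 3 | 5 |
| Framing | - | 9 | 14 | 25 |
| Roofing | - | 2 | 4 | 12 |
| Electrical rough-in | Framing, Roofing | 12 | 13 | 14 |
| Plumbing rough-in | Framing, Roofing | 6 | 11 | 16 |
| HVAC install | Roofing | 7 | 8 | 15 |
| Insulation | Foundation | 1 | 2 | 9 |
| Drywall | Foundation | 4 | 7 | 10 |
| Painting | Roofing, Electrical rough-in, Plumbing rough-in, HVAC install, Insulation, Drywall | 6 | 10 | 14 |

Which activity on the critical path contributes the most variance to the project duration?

te_Foundation = (1 + 4·3 + 5)/6 = 18/6 = 3; σ²_Foundation = ((5−1)/6)² = 0.444
te_Framing = (9 + 4·14 + 25)/6 = 90/6 = 15; σ²_Framing = ((25−9)/6)² = 7.111
te_Roofing = (2 + 4·4 + 12)/6 = 30/6 = 5; σ²_Roofing = ((12−2)/6)² = 2.778
te_Electrical rough-in = (12 + 4·13 + 14)/6 = 78/6 = 13; σ²_Electrical rough-in = ((14−12)/6)² = 0.111
te_Plumbing rough-in = (6 + 4·11 + 16)/6 = 66/6 = 11; σ²_Plumbing rough-in = ((16−6)/6)² = 2.778
te_HVAC install = (7 + 4·8 + 15)/6 = 54/6 = 9; σ²_HVAC install = ((15−7)/6)² = 1.778
te_Insulation = (1 + 4·2 + 9)/6 = 18/6 = 3; σ²_Insulation = ((9−1)/6)² = 1.778
te_Drywall = (4 + 4·7 + 10)/6 = 42/6 = 7; σ²_Drywall = ((10−4)/6)² = 1.000
te_Painting = (6 + 4·10 + 14)/6 = 60/6 = 10; σ²_Painting = ((14−6)/6)² = 1.778

Forward pass:
ES_Foundation = 0; EF_Foundation = 3
ES_Framing = 0; EF_Framing = 15
ES_Roofing = 0; EF_Roofing = 5
ES_Electrical rough-in = max(EF_Framing=15, EF_Roofing=5) = 15; EF_Electrical rough-in = 15+13 = 28
ES_Plumbing rough-in = max(EF_Framing=15, EF_Roofing=5) = 15; EF_Plumbing rough-in = 15+11 = 26
ES_HVAC install = 5; EF_HVAC install = 5+9 = 14
ES_Insulation = 3; EF_Insulation = 3+3 = 6
ES_Drywall = 3; EF_Drywall = 3+7 = 10
ES_Painting = max(EF_Roofing=5, EF_Electrical rough-in=28, EF_Plumbing rough-in=26, EF_HVAC install=14, EF_Insulation=6, EF_Drywall=10) = 28; EF_Painting = 28+10 = 38
Expected project duration μ = 38 days. Critical path: Framing → Electrical rough-in → Painting.

Variances on critical path: σ²_Framing=7.111, σ²_Electrical rough-in=0.111, σ²_Painting=1.778.
Largest is σ²_Framing = 7.111.

Framing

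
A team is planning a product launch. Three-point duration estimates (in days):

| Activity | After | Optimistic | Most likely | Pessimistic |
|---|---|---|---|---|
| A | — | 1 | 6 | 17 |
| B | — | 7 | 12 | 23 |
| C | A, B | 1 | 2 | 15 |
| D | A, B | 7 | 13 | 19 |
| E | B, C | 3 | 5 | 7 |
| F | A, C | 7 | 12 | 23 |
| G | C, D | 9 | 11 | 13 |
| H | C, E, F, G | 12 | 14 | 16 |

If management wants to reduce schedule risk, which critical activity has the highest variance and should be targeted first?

te_A = (1 + 4·6 + 17)/6 = 42/6 = 7; σ²_A = ((17−1)/6)² = 7.111
te_B = (7 + 4·12 + 23)/6 = 78/6 = 13; σ²_B = ((23−7)/6)² = 7.111
te_C = (1 + 4·2 + 15)/6 = 24/6 = 4; σ²_C = ((15−1)/6)² = 5.444
te_D = (7 + 4·13 + 19)/6 = 78/6 = 13; σ²_D = ((19−7)/6)² = 4.000
te_E = (3 + 4·5 + 7)/6 = 30/6 = 5; σ²_E = ((7−3)/6)² = 0.444
te_F = (7 + 4·12 + 23)/6 = 78/6 = 13; σ²_F = ((23−7)/6)² = 7.111
te_G = (9 + 4·11 + 13)/6 = 66/6 = 11; σ²_G = ((13−9)/6)² = 0.444
te_H = (12 + 4·14 + 16)/6 = 84/6 = 14; σ²_H = ((16−12)/6)² = 0.444

Forward pass:
ES_A = 0; EF_A = 7
ES_B = 0; EF_B = 13
ES_C = max(EF_A=7, EF_B=13) = 13; EF_C = 13+4 = 17
ES_D = max(EF_A=7, EF_B=13) = 13; EF_D = 13+13 = 26
ES_E = max(EF_B=13, EF_C=17) = 17; EF_E = 17+5 = 22
ES_F = max(EF_A=7, EF_C=17) = 17; EF_F = 17+13 = 30
ES_G = max(EF_C=17, EF_D=26) = 26; EF_G = 26+11 = 37
ES_H = max(EF_C=17, EF_E=22, EF_F=30, EF_G=37) = 37; EF_H = 37+14 = 51
Expected project duration μ = 51 days. Critical path: B → D → G → H.

Variances on critical path: σ²_B=7.111, σ²_D=4.000, σ²_G=0.444, σ²_H=0.444.
Largest is σ²_B = 7.111.

B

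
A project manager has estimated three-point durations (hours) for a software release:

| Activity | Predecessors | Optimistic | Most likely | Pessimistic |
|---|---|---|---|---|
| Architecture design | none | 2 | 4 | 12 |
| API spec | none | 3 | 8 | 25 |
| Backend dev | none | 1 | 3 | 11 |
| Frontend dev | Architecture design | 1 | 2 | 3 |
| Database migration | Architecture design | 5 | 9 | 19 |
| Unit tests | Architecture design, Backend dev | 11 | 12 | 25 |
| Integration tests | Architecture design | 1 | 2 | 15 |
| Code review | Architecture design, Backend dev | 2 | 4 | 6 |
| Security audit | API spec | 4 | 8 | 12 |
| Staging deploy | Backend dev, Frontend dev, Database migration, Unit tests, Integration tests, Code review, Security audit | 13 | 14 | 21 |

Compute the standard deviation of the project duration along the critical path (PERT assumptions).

te_Architecture design = (2 + 4·4 + 12)/6 = 30/6 = 5; σ²_Architecture design = ((12−2)/6)² = 2.778
te_API spec = (3 + 4·8 + 25)/6 = 60/6 = 10; σ²_API spec = ((25−3)/6)² = 13.444
te_Backend dev = (1 + 4·3 + 11)/6 = 24/6 = 4; σ²_Backend dev = ((11−1)/6)² = 2.778
te_Frontend dev = (1 + 4·2 + 3)/6 = 12/6 = 2; σ²_Frontend dev = ((3−1)/6)² = 0.111
te_Database migration = (5 + 4·9 + 19)/6 = 60/6 = 10; σ²_Database migration = ((19−5)/6)² = 5.444
te_Unit tests = (11 + 4·12 + 25)/6 = 84/6 = 14; σ²_Unit tests = ((25−11)/6)² = 5.444
te_Integration tests = (1 + 4·2 + 15)/6 = 24/6 = 4; σ²_Integration tests = ((15−1)/6)² = 5.444
te_Code review = (2 + 4·4 + 6)/6 = 24/6 = 4; σ²_Code review = ((6−2)/6)² = 0.444
te_Security audit = (4 + 4·8 + 12)/6 = 48/6 = 8; σ²_Security audit = ((12−4)/6)² = 1.778
te_Staging deploy = (13 + 4·14 + 21)/6 = 90/6 = 15; σ²_Staging deploy = ((21−13)/6)² = 1.778

Forward pass:
ES_Architecture design = 0; EF_Architecture design = 5
ES_API spec = 0; EF_API spec = 10
ES_Backend dev = 0; EF_Backend dev = 4
ES_Frontend dev = 5; EF_Frontend dev = 5+2 = 7
ES_Database migration = 5; EF_Database migration = 5+10 = 15
ES_Unit tests = max(EF_Architecture design=5, EF_Backend dev=4) = 5; EF_Unit tests = 5+14 = 19
ES_Integration tests = 5; EF_Integration tests = 5+4 = 9
ES_Code review = max(EF_Architecture design=5, EF_Backend dev=4) = 5; EF_Code review = 5+4 = 9
ES_Security audit = 10; EF_Security audit = 10+8 = 18
ES_Staging deploy = max(EF_Backend dev=4, EF_Frontend dev=7, EF_Database migration=15, EF_Unit tests=19, EF_Integration tests=9, EF_Code review=9, EF_Security audit=18) = 19; EF_Staging deploy = 19+15 = 34
Expected project duration μ = 34 hours. Critical path: Architecture design → Unit tests → Staging deploy.

Variance along critical path = 2.778 + 5.444 + 1.778 = 10.000
σ = √10.000 = 3.162 hours

3.16 hours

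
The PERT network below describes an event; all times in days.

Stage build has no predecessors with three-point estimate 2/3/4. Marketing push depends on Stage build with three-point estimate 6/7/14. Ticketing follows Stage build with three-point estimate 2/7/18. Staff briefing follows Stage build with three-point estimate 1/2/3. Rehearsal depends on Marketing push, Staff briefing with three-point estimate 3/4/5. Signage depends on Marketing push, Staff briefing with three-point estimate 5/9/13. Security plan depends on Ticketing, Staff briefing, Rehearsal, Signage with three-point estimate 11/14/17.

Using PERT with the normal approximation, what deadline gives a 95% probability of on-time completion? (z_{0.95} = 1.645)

37.6 days

te_Stage build = (2 + 4·3 + 4)/6 = 18/6 = 3; σ²_Stage build = ((4−2)/6)² = 0.111
te_Marketing push = (6 + 4·7 + 14)/6 = 48/6 = 8; σ²_Marketing push = ((14−6)/6)² = 1.778
te_Ticketing = (2 + 4·7 + 18)/6 = 48/6 = 8; σ²_Ticketing = ((18−2)/6)² = 7.111
te_Staff briefing = (1 + 4·2 + 3)/6 = 12/6 = 2; σ²_Staff briefing = ((3−1)/6)² = 0.111
te_Rehearsal = (3 + 4·4 + 5)/6 = 24/6 = 4; σ²_Rehearsal = ((5−3)/6)² = 0.111
te_Signage = (5 + 4·9 + 13)/6 = 54/6 = 9; σ²_Signage = ((13−5)/6)² = 1.778
te_Security plan = (11 + 4·14 + 17)/6 = 84/6 = 14; σ²_Security plan = ((17−11)/6)² = 1.000

Forward pass:
ES_Stage build = 0; EF_Stage build = 3
ES_Marketing push = 3; EF_Marketing push = 3+8 = 11
ES_Ticketing = 3; EF_Ticketing = 3+8 = 11
ES_Staff briefing = 3; EF_Staff briefing = 3+2 = 5
ES_Rehearsal = max(EF_Marketing push=11, EF_Staff briefing=5) = 11; EF_Rehearsal = 11+4 = 15
ES_Signage = max(EF_Marketing push=11, EF_Staff briefing=5) = 11; EF_Signage = 11+9 = 20
ES_Security plan = max(EF_Ticketing=11, EF_Staff briefing=5, EF_Rehearsal=15, EF_Signage=20) = 20; EF_Security plan = 20+14 = 34
Expected project duration μ = 34 days. Critical path: Stage build → Marketing push → Signage → Security plan.

Variance along critical path = 0.111 + 1.778 + 1.778 + 1.000 = 4.667; σ = 2.160 days.
D = μ + z·σ = 34 + 1.645·2.160 = 37.6 days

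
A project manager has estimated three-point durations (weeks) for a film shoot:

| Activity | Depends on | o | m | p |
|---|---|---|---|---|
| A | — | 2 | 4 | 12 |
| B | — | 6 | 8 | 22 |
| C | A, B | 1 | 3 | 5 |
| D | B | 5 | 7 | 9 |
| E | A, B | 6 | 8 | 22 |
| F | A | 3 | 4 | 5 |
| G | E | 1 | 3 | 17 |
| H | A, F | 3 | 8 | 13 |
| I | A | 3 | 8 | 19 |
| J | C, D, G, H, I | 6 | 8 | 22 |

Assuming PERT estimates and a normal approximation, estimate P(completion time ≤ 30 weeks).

0.174

te_A = (2 + 4·4 + 12)/6 = 30/6 = 5; σ²_A = ((12−2)/6)² = 2.778
te_B = (6 + 4·8 + 22)/6 = 60/6 = 10; σ²_B = ((22−6)/6)² = 7.111
te_C = (1 + 4·3 + 5)/6 = 18/6 = 3; σ²_C = ((5−1)/6)² = 0.444
te_D = (5 + 4·7 + 9)/6 = 42/6 = 7; σ²_D = ((9−5)/6)² = 0.444
te_E = (6 + 4·8 + 22)/6 = 60/6 = 10; σ²_E = ((22−6)/6)² = 7.111
te_F = (3 + 4·4 + 5)/6 = 24/6 = 4; σ²_F = ((5−3)/6)² = 0.111
te_G = (1 + 4·3 + 17)/6 = 30/6 = 5; σ²_G = ((17−1)/6)² = 7.111
te_H = (3 + 4·8 + 13)/6 = 48/6 = 8; σ²_H = ((13−3)/6)² = 2.778
te_I = (3 + 4·8 + 19)/6 = 54/6 = 9; σ²_I = ((19−3)/6)² = 7.111
te_J = (6 + 4·8 + 22)/6 = 60/6 = 10; σ²_J = ((22−6)/6)² = 7.111

Forward pass:
ES_A = 0; EF_A = 5
ES_B = 0; EF_B = 10
ES_C = max(EF_A=5, EF_B=10) = 10; EF_C = 10+3 = 13
ES_D = 10; EF_D = 10+7 = 17
ES_E = max(EF_A=5, EF_B=10) = 10; EF_E = 10+10 = 20
ES_F = 5; EF_F = 5+4 = 9
ES_G = 20; EF_G = 20+5 = 25
ES_H = max(EF_A=5, EF_F=9) = 9; EF_H = 9+8 = 17
ES_I = 5; EF_I = 5+9 = 14
ES_J = max(EF_C=13, EF_D=17, EF_G=25, EF_H=17, EF_I=14) = 25; EF_J = 25+10 = 35
Expected project duration μ = 35 weeks. Critical path: B → E → G → J.

Variance along critical path = 7.111 + 7.111 + 7.111 + 7.111 = 28.444; σ = √28.444 = 5.333 weeks.
Z = (30 − 35) / 5.333 = -0.938
P(T ≤ 30) = Φ(-0.938) ≈ 0.174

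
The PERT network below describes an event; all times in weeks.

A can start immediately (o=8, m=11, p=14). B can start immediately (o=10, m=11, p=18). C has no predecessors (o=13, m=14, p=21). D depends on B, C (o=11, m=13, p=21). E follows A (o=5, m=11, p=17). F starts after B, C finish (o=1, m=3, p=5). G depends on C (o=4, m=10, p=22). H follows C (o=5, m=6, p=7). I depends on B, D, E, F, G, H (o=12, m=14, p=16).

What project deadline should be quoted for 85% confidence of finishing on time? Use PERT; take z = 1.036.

te_A = (8 + 4·11 + 14)/6 = 66/6 = 11; σ²_A = ((14−8)/6)² = 1.000
te_B = (10 + 4·11 + 18)/6 = 72/6 = 12; σ²_B = ((18−10)/6)² = 1.778
te_C = (13 + 4·14 + 21)/6 = 90/6 = 15; σ²_C = ((21−13)/6)² = 1.778
te_D = (11 + 4·13 + 21)/6 = 84/6 = 14; σ²_D = ((21−11)/6)² = 2.778
te_E = (5 + 4·11 + 17)/6 = 66/6 = 11; σ²_E = ((17−5)/6)² = 4.000
te_F = (1 + 4·3 + 5)/6 = 18/6 = 3; σ²_F = ((5−1)/6)² = 0.444
te_G = (4 + 4·10 + 22)/6 = 66/6 = 11; σ²_G = ((22−4)/6)² = 9.000
te_H = (5 + 4·6 + 7)/6 = 36/6 = 6; σ²_H = ((7−5)/6)² = 0.111
te_I = (12 + 4·14 + 16)/6 = 84/6 = 14; σ²_I = ((16−12)/6)² = 0.444

Forward pass:
ES_A = 0; EF_A = 11
ES_B = 0; EF_B = 12
ES_C = 0; EF_C = 15
ES_D = max(EF_B=12, EF_C=15) = 15; EF_D = 15+14 = 29
ES_E = 11; EF_E = 11+11 = 22
ES_F = max(EF_B=12, EF_C=15) = 15; EF_F = 15+3 = 18
ES_G = 15; EF_G = 15+11 = 26
ES_H = 15; EF_H = 15+6 = 21
ES_I = max(EF_B=12, EF_D=29, EF_E=22, EF_F=18, EF_G=26, EF_H=21) = 29; EF_I = 29+14 = 43
Expected project duration μ = 43 weeks. Critical path: C → D → I.

Variance along critical path = 1.778 + 2.778 + 0.444 = 5.000; σ = 2.236 weeks.
D = μ + z·σ = 43 + 1.036·2.236 = 45.3 weeks

45.3 weeks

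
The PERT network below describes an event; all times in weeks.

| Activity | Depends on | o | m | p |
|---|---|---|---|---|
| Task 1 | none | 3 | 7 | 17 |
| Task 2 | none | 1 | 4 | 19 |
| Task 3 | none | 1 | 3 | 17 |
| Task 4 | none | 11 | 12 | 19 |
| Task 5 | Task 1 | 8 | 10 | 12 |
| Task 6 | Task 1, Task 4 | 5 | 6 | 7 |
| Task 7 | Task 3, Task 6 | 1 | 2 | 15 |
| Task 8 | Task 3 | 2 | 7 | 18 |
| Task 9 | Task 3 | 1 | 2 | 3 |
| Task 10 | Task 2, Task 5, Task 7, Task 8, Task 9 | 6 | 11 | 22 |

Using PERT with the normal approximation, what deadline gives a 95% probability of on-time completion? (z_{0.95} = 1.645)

te_Task 1 = (3 + 4·7 + 17)/6 = 48/6 = 8; σ²_Task 1 = ((17−3)/6)² = 5.444
te_Task 2 = (1 + 4·4 + 19)/6 = 36/6 = 6; σ²_Task 2 = ((19−1)/6)² = 9.000
te_Task 3 = (1 + 4·3 + 17)/6 = 30/6 = 5; σ²_Task 3 = ((17−1)/6)² = 7.111
te_Task 4 = (11 + 4·12 + 19)/6 = 78/6 = 13; σ²_Task 4 = ((19−11)/6)² = 1.778
te_Task 5 = (8 + 4·10 + 12)/6 = 60/6 = 10; σ²_Task 5 = ((12−8)/6)² = 0.444
te_Task 6 = (5 + 4·6 + 7)/6 = 36/6 = 6; σ²_Task 6 = ((7−5)/6)² = 0.111
te_Task 7 = (1 + 4·2 + 15)/6 = 24/6 = 4; σ²_Task 7 = ((15−1)/6)² = 5.444
te_Task 8 = (2 + 4·7 + 18)/6 = 48/6 = 8; σ²_Task 8 = ((18−2)/6)² = 7.111
te_Task 9 = (1 + 4·2 + 3)/6 = 12/6 = 2; σ²_Task 9 = ((3−1)/6)² = 0.111
te_Task 10 = (6 + 4·11 + 22)/6 = 72/6 = 12; σ²_Task 10 = ((22−6)/6)² = 7.111

Forward pass:
ES_Task 1 = 0; EF_Task 1 = 8
ES_Task 2 = 0; EF_Task 2 = 6
ES_Task 3 = 0; EF_Task 3 = 5
ES_Task 4 = 0; EF_Task 4 = 13
ES_Task 5 = 8; EF_Task 5 = 8+10 = 18
ES_Task 6 = max(EF_Task 1=8, EF_Task 4=13) = 13; EF_Task 6 = 13+6 = 19
ES_Task 7 = max(EF_Task 3=5, EF_Task 6=19) = 19; EF_Task 7 = 19+4 = 23
ES_Task 8 = 5; EF_Task 8 = 5+8 = 13
ES_Task 9 = 5; EF_Task 9 = 5+2 = 7
ES_Task 10 = max(EF_Task 2=6, EF_Task 5=18, EF_Task 7=23, EF_Task 8=13, EF_Task 9=7) = 23; EF_Task 10 = 23+12 = 35
Expected project duration μ = 35 weeks. Critical path: Task 4 → Task 6 → Task 7 → Task 10.

Variance along critical path = 1.778 + 0.111 + 5.444 + 7.111 = 14.444; σ = 3.801 weeks.
D = μ + z·σ = 35 + 1.645·3.801 = 41.3 weeks

41.3 weeks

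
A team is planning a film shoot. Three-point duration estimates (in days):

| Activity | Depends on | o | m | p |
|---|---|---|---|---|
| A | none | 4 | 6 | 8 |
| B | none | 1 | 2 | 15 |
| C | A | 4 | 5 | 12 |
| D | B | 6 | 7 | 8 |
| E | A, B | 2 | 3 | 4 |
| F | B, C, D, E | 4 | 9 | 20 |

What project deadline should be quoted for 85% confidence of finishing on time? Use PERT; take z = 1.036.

25.2 days

te_A = (4 + 4·6 + 8)/6 = 36/6 = 6; σ²_A = ((8−4)/6)² = 0.444
te_B = (1 + 4·2 + 15)/6 = 24/6 = 4; σ²_B = ((15−1)/6)² = 5.444
te_C = (4 + 4·5 + 12)/6 = 36/6 = 6; σ²_C = ((12−4)/6)² = 1.778
te_D = (6 + 4·7 + 8)/6 = 42/6 = 7; σ²_D = ((8−6)/6)² = 0.111
te_E = (2 + 4·3 + 4)/6 = 18/6 = 3; σ²_E = ((4−2)/6)² = 0.111
te_F = (4 + 4·9 + 20)/6 = 60/6 = 10; σ²_F = ((20−4)/6)² = 7.111

Forward pass:
ES_A = 0; EF_A = 6
ES_B = 0; EF_B = 4
ES_C = 6; EF_C = 6+6 = 12
ES_D = 4; EF_D = 4+7 = 11
ES_E = max(EF_A=6, EF_B=4) = 6; EF_E = 6+3 = 9
ES_F = max(EF_B=4, EF_C=12, EF_D=11, EF_E=9) = 12; EF_F = 12+10 = 22
Expected project duration μ = 22 days. Critical path: A → C → F.

Variance along critical path = 0.444 + 1.778 + 7.111 = 9.333; σ = 3.055 days.
D = μ + z·σ = 22 + 1.036·3.055 = 25.2 days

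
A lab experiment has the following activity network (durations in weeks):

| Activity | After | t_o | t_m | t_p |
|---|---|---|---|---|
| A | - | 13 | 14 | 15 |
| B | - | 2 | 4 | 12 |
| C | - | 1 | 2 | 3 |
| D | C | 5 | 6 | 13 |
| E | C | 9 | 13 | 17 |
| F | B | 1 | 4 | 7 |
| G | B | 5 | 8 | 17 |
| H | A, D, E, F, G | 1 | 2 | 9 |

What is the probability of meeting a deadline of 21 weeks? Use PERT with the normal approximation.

0.941

te_A = (13 + 4·14 + 15)/6 = 84/6 = 14; σ²_A = ((15−13)/6)² = 0.111
te_B = (2 + 4·4 + 12)/6 = 30/6 = 5; σ²_B = ((12−2)/6)² = 2.778
te_C = (1 + 4·2 + 3)/6 = 12/6 = 2; σ²_C = ((3−1)/6)² = 0.111
te_D = (5 + 4·6 + 13)/6 = 42/6 = 7; σ²_D = ((13−5)/6)² = 1.778
te_E = (9 + 4·13 + 17)/6 = 78/6 = 13; σ²_E = ((17−9)/6)² = 1.778
te_F = (1 + 4·4 + 7)/6 = 24/6 = 4; σ²_F = ((7−1)/6)² = 1.000
te_G = (5 + 4·8 + 17)/6 = 54/6 = 9; σ²_G = ((17−5)/6)² = 4.000
te_H = (1 + 4·2 + 9)/6 = 18/6 = 3; σ²_H = ((9−1)/6)² = 1.778

Forward pass:
ES_A = 0; EF_A = 14
ES_B = 0; EF_B = 5
ES_C = 0; EF_C = 2
ES_D = 2; EF_D = 2+7 = 9
ES_E = 2; EF_E = 2+13 = 15
ES_F = 5; EF_F = 5+4 = 9
ES_G = 5; EF_G = 5+9 = 14
ES_H = max(EF_A=14, EF_D=9, EF_E=15, EF_F=9, EF_G=14) = 15; EF_H = 15+3 = 18
Expected project duration μ = 18 weeks. Critical path: C → E → H.

Variance along critical path = 0.111 + 1.778 + 1.778 = 3.667; σ = √3.667 = 1.915 weeks.
Z = (21 − 18) / 1.915 = 1.567
P(T ≤ 21) = Φ(1.567) ≈ 0.941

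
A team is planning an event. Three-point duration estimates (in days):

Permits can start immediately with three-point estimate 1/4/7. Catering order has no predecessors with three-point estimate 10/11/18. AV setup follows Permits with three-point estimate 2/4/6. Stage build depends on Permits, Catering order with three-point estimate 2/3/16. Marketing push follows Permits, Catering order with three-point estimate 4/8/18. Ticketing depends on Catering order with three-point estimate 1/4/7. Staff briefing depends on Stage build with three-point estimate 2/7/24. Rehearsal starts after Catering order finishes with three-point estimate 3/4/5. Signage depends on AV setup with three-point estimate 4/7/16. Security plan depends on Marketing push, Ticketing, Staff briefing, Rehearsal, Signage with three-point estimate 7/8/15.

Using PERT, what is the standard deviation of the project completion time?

4.74 days

te_Permits = (1 + 4·4 + 7)/6 = 24/6 = 4; σ²_Permits = ((7−1)/6)² = 1.000
te_Catering order = (10 + 4·11 + 18)/6 = 72/6 = 12; σ²_Catering order = ((18−10)/6)² = 1.778
te_AV setup = (2 + 4·4 + 6)/6 = 24/6 = 4; σ²_AV setup = ((6−2)/6)² = 0.444
te_Stage build = (2 + 4·3 + 16)/6 = 30/6 = 5; σ²_Stage build = ((16−2)/6)² = 5.444
te_Marketing push = (4 + 4·8 + 18)/6 = 54/6 = 9; σ²_Marketing push = ((18−4)/6)² = 5.444
te_Ticketing = (1 + 4·4 + 7)/6 = 24/6 = 4; σ²_Ticketing = ((7−1)/6)² = 1.000
te_Staff briefing = (2 + 4·7 + 24)/6 = 54/6 = 9; σ²_Staff briefing = ((24−2)/6)² = 13.444
te_Rehearsal = (3 + 4·4 + 5)/6 = 24/6 = 4; σ²_Rehearsal = ((5−3)/6)² = 0.111
te_Signage = (4 + 4·7 + 16)/6 = 48/6 = 8; σ²_Signage = ((16−4)/6)² = 4.000
te_Security plan = (7 + 4·8 + 15)/6 = 54/6 = 9; σ²_Security plan = ((15−7)/6)² = 1.778

Forward pass:
ES_Permits = 0; EF_Permits = 4
ES_Catering order = 0; EF_Catering order = 12
ES_AV setup = 4; EF_AV setup = 4+4 = 8
ES_Stage build = max(EF_Permits=4, EF_Catering order=12) = 12; EF_Stage build = 12+5 = 17
ES_Marketing push = max(EF_Permits=4, EF_Catering order=12) = 12; EF_Marketing push = 12+9 = 21
ES_Ticketing = 12; EF_Ticketing = 12+4 = 16
ES_Staff briefing = 17; EF_Staff briefing = 17+9 = 26
ES_Rehearsal = 12; EF_Rehearsal = 12+4 = 16
ES_Signage = 8; EF_Signage = 8+8 = 16
ES_Security plan = max(EF_Marketing push=21, EF_Ticketing=16, EF_Staff briefing=26, EF_Rehearsal=16, EF_Signage=16) = 26; EF_Security plan = 26+9 = 35
Expected project duration μ = 35 days. Critical path: Catering order → Stage build → Staff briefing → Security plan.

Variance along critical path = 1.778 + 5.444 + 13.444 + 1.778 = 22.444
σ = √22.444 = 4.738 days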